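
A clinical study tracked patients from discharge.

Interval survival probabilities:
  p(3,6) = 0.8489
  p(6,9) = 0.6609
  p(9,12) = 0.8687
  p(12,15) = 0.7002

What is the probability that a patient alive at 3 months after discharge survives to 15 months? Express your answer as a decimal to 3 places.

The overall survival probability is 0.8489 × 0.6609 × 0.8687 × 0.7002.
= 0.341259.

0.341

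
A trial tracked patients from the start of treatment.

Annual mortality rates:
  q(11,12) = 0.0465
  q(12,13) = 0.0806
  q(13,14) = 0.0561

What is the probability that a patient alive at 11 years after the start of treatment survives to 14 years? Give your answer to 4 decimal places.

The overall survival probability is (1 − 0.0465) × (1 − 0.0806) × (1 − 0.0561).
= 0.9535 × 0.9194 × 0.9439 = 0.827468.

0.8275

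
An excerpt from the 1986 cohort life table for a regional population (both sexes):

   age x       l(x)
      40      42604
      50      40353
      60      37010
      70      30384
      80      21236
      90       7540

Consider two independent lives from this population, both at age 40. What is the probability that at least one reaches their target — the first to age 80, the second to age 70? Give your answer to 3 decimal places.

0.856

p₁ = l(80)/l(40) = 21236/42604 = 0.498451; p₂ = l(70)/l(40) = 30384/42604 = 0.713172.
P(at least one) = 1 − (1−p₁)(1−p₂) = 1 − 0.501549 × 0.286828 = 0.856142.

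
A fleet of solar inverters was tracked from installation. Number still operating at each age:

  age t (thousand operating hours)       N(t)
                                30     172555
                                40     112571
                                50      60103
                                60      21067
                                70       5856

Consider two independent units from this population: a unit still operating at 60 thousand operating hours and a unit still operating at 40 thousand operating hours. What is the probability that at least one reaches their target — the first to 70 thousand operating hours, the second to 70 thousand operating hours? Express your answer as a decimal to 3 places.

p₁ = N(70)/N(60) = 5856/21067 = 0.277970; p₂ = N(70)/N(40) = 5856/112571 = 0.052021.
P(at least one) = 1 − (1−p₁)(1−p₂) = 1 − 0.722030 × 0.947979 = 0.315531.

0.316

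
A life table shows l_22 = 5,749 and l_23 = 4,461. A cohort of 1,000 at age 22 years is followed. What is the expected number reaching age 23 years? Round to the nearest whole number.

The relevant probability is 4,461/5,749 = 0.775961.
Expected number = 1,000 × 0.775961 = 776.

776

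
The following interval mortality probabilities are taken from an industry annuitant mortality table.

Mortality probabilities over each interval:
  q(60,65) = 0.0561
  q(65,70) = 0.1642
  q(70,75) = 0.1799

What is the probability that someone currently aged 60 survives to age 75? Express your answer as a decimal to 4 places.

The overall survival probability is (1 − 0.0561) × (1 − 0.1642) × (1 − 0.1799).
= 0.9439 × 0.8358 × 0.8201 = 0.646986.

0.6470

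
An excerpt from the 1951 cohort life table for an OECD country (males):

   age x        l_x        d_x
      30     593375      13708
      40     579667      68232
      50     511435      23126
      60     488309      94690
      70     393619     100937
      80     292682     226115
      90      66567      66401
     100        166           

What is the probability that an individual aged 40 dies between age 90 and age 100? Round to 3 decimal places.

We want 50|10q40 = (l_90 − l_100)/l_40.
This is the probability of reaching 90 but not 100, conditional on being alive at 40: (l_90 − l_100) / l_40.
= (66567 − 166) / 579667 = 66401 / 579667 = 0.114550.

0.115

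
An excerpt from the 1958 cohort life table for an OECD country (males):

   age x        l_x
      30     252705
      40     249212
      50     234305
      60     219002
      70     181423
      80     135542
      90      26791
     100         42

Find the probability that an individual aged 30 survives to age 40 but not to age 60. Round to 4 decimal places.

We want 10|20q30 = (l_40 − l_60)/l_30.
This is the probability of reaching 40 but not 60, conditional on being alive at 30: (l_40 − l_60) / l_30.
= (249212 − 219002) / 252705 = 30210 / 252705 = 0.119547.

0.1195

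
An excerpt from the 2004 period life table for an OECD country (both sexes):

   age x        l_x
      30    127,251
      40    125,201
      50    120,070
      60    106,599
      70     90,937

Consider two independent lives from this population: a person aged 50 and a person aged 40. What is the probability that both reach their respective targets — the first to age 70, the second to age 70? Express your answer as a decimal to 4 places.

0.5501

p₁ = l_70/l_50 = 90,937/120,070 = 0.757367; p₂ = l_70/l_40 = 90,937/125,201 = 0.726328.
P(both) = p₁ × p₂ = 0.757367 × 0.726328 = 0.550097.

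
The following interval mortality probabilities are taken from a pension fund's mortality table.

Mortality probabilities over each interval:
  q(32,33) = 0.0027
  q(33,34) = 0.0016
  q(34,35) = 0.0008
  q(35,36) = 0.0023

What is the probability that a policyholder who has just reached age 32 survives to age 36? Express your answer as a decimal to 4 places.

The overall survival probability is (1 − 0.0027) × (1 − 0.0016) × (1 − 0.0008) × (1 − 0.0023).
= 0.9973 × 0.9984 × 0.9992 × 0.9977 = 0.992619.

0.9926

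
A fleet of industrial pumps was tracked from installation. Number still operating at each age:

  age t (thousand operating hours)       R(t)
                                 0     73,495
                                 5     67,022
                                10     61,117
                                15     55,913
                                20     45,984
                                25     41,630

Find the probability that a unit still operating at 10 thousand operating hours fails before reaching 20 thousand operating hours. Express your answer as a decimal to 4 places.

0.2476

P(fail before 20 | operational at 10) = 1 − R(20)/R(10) = 1 − 45,984/61,117 = (15,133)/61,117 = 0.247607.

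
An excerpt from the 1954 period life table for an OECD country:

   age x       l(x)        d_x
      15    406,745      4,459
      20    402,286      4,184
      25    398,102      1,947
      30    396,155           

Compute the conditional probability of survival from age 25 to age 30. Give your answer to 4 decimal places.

The conditional survival probability is l(30)/l(25) = 396,155/398,102 = 0.995109.

0.9951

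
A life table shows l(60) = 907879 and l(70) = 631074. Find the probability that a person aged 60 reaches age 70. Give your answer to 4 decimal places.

0.6951

The conditional survival probability is l(70)/l(60) = 631074/907879 = 0.695108.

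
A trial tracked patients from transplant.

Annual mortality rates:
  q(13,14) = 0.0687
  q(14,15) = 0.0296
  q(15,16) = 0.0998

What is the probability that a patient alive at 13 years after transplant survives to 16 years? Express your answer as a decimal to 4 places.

0.8135

Survival from 13 to 16 is the product of surviving each interval: (1 − 0.0687) × (1 − 0.0296) × (1 − 0.0998).
= 0.9313 × 0.9704 × 0.9002 = 0.813541.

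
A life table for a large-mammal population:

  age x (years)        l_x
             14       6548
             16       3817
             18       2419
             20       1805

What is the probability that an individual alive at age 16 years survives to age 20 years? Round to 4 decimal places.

The conditional survival probability is l_20/l_16 = 1805/3817 = 0.472884.

0.4729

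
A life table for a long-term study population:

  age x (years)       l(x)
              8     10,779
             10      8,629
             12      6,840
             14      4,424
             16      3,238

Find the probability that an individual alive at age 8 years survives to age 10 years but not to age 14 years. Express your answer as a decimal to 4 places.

0.3901

This is the probability of reaching 10 but not 14, conditional on being alive at 8: (l(10) − l(14)) / l(8).
= (8,629 − 4,424) / 10,779 = 4,205 / 10,779 = 0.390110.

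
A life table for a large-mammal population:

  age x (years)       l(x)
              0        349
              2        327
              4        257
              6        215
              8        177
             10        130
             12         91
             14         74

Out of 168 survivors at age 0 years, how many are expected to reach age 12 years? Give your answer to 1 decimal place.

The relevant probability is 91/349 = 0.260745.
Expected number = 168 × 0.260745 = 43.8.

43.8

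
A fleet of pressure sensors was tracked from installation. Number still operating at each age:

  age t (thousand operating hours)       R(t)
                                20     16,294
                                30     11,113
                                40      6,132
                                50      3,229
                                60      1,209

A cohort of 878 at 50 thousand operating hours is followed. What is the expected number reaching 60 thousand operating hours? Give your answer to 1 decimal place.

328.7

The relevant probability is 1,209/3,229 = 0.374419.
Expected number = 878 × 0.374419 = 328.7.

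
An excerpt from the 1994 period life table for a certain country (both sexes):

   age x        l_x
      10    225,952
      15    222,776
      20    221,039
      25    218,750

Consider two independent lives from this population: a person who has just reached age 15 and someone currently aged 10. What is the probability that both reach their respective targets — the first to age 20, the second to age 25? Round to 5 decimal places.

0.96058

p₁ = l_20/l_15 = 221,039/222,776 = 0.992203; p₂ = l_25/l_10 = 218,750/225,952 = 0.968126.
P(both) = p₁ × p₂ = 0.992203 × 0.968126 = 0.960578.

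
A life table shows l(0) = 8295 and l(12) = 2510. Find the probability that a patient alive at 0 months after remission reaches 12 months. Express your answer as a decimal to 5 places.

0.30259

The conditional survival probability is l(12)/l(0) = 2510/8295 = 0.302592.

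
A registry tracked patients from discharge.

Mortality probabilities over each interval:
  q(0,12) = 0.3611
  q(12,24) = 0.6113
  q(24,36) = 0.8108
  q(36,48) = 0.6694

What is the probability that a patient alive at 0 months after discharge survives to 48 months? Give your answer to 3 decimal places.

0.016

Chaining the interval survival probabilities: (1 − 0.3611) × (1 − 0.6113) × (1 − 0.8108) × (1 − 0.6694).
= 0.6389 × 0.3887 × 0.1892 × 0.3306 = 0.015534.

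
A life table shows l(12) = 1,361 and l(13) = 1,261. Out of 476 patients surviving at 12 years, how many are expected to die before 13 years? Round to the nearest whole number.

35

The relevant probability is 1 − 1,261/1,361 = 0.073475.
Expected number = 476 × 0.073475 = 35.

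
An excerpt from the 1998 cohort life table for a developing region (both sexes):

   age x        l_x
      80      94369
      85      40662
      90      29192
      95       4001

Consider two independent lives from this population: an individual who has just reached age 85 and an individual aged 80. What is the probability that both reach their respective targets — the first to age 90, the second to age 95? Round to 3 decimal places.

0.030

p₁ = l_90/l_85 = 29192/40662 = 0.717918; p₂ = l_95/l_80 = 4001/94369 = 0.042397.
P(both) = p₁ × p₂ = 0.717918 × 0.042397 = 0.030438.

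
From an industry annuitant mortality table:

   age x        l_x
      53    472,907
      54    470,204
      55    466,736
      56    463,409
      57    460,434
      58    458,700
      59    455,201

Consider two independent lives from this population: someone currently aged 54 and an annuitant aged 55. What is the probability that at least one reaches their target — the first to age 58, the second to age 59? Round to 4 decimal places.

p₁ = l_58/l_54 = 458,700/470,204 = 0.975534; p₂ = l_59/l_55 = 455,201/466,736 = 0.975286.
P(at least one) = 1 − (1−p₁)(1−p₂) = 1 − 0.024466 × 0.024714 = 0.999395.

0.9994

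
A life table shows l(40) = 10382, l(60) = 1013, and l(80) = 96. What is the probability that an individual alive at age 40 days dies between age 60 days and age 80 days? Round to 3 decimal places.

0.088

This is the probability of reaching 60 but not 80, conditional on being alive at 40: (l(60) − l(80)) / l(40).
= (1013 − 96) / 10382 = 917 / 10382 = 0.088326.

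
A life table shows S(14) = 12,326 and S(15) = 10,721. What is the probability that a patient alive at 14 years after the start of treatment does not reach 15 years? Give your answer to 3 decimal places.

0.130

P(die before 15 | alive at 14) = 1 − S(15)/S(14) = 1 − 10,721/12,326 = (1,605)/12,326 = 0.130213.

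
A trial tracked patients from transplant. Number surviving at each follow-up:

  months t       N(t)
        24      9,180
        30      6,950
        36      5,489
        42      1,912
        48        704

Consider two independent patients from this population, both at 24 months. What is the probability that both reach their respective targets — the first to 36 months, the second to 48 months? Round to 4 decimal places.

0.0459

p₁ = N(36)/N(24) = 5,489/9,180 = 0.597930; p₂ = N(48)/N(24) = 704/9,180 = 0.076688.
P(both) = p₁ × p₂ = 0.597930 × 0.076688 = 0.045854.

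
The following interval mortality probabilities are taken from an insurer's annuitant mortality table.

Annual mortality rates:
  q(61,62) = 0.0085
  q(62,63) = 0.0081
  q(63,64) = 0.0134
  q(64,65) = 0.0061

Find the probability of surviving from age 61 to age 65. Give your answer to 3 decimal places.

0.964

The overall survival probability is (1 − 0.0085) × (1 − 0.0081) × (1 − 0.0134) × (1 − 0.0061).
= 0.9915 × 0.9919 × 0.9866 × 0.9939 = 0.964372.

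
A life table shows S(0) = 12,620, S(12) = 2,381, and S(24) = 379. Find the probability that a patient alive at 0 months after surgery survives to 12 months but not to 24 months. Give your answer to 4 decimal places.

0.1586

This is the probability of reaching 12 but not 24, conditional on being alive at 0: (S(12) − S(24)) / S(0).
= (2,381 − 379) / 12,620 = 2,002 / 12,620 = 0.158637.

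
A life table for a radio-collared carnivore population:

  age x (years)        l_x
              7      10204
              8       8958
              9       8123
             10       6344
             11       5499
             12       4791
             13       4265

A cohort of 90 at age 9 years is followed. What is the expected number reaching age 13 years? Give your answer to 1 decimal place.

The relevant probability is 4265/8123 = 0.525052.
Expected number = 90 × 0.525052 = 47.3.

47.3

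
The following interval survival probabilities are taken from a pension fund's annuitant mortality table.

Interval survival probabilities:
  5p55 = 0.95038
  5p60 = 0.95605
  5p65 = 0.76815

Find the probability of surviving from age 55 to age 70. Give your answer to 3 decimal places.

The overall survival probability is 0.95038 × 0.95605 × 0.76815.
= 0.697949.

0.698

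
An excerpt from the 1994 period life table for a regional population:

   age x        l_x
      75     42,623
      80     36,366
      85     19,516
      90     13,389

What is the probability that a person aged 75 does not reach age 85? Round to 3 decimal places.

P(die before 85 | alive at 75) = 1 − l_85/l_75 = 1 − 19,516/42,623 = (23,107)/42,623 = 0.542125.

0.542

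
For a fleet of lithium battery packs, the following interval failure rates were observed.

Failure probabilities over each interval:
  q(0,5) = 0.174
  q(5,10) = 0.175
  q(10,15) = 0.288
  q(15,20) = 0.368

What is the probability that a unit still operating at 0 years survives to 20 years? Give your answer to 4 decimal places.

0.3066

P(survive 0→20) = (1 − 0.174) × (1 − 0.175) × (1 − 0.288) × (1 − 0.368).
= 0.826 × 0.825 × 0.712 × 0.632 = 0.306642.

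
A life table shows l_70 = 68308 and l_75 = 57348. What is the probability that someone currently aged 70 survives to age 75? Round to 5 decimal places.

0.83955

The conditional survival probability is l_75/l_70 = 57348/68308 = 0.839550.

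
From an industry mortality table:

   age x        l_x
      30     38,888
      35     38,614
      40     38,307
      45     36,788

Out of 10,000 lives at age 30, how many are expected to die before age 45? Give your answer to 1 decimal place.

540.0

The relevant probability is 1 − 36,788/38,888 = 0.054001.
Expected number = 10,000 × 0.054001 = 540.0.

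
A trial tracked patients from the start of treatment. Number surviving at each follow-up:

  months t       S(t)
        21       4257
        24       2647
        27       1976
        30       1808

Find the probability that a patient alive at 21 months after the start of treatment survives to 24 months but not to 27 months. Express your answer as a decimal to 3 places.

This is the probability of reaching 24 but not 27, conditional on being alive at 21: (S(24) − S(27)) / S(21).
= (2647 − 1976) / 4257 = 671 / 4257 = 0.157623.

0.158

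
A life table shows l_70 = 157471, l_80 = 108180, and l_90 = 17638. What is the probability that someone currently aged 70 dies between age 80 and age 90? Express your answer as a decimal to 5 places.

0.57498

We want 10|10q70 = (l_80 − l_90)/l_70.
This is the probability of reaching 80 but not 90, conditional on being alive at 70: (l_80 − l_90) / l_70.
= (108180 − 17638) / 157471 = 90542 / 157471 = 0.574976.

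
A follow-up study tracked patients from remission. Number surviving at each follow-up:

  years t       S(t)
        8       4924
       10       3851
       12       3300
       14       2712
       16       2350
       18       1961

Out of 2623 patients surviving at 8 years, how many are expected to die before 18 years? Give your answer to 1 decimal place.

The relevant probability is 1 − 1961/4924 = 0.601747.
Expected number = 2623 × 0.601747 = 1578.4.

1578.4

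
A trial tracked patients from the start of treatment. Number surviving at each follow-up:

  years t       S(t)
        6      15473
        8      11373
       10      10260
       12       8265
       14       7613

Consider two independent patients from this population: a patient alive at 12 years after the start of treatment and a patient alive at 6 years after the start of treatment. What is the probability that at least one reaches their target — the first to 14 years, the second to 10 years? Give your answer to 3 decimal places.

p₁ = S(14)/S(12) = 7613/8265 = 0.921113; p₂ = S(10)/S(6) = 10260/15473 = 0.663091.
P(at least one) = 1 − (1−p₁)(1−p₂) = 1 − 0.078887 × 0.336909 = 0.973422.

0.973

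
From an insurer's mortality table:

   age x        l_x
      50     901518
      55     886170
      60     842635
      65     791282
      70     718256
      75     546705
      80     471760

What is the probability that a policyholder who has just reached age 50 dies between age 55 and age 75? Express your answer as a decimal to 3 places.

We want 5|20q50 = (l_55 − l_75)/l_50.
This is the probability of reaching 55 but not 75, conditional on being alive at 50: (l_55 − l_75) / l_50.
= (886170 − 546705) / 901518 = 339465 / 901518 = 0.376548.

0.377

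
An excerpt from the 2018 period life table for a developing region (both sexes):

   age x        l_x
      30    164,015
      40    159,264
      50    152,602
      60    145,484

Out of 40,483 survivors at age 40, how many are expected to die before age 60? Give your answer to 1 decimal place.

3502.7

The relevant probability is 1 − 145,484/159,264 = 0.086523.
Expected number = 40,483 × 0.086523 = 3502.7.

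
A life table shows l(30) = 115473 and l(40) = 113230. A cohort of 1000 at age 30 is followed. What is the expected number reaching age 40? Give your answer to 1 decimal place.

980.6

The relevant probability is 113230/115473 = 0.980576.
Expected number = 1000 × 0.980576 = 980.6.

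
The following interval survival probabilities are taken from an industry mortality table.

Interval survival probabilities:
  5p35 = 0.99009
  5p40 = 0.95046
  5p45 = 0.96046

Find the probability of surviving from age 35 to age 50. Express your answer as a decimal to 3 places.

0.904

Chaining the interval survival probabilities: 0.99009 × 0.95046 × 0.96046.
= 0.903832.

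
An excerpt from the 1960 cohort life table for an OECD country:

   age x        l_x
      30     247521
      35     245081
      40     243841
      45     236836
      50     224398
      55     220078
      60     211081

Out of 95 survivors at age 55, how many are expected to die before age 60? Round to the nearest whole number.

4

The relevant probability is 1 − 211081/220078 = 0.040881.
Expected number = 95 × 0.040881 = 4.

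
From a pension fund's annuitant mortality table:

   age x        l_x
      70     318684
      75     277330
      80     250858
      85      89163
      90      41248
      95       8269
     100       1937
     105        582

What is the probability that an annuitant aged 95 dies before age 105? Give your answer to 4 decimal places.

P(die before 105 | alive at 95) = 1 − l_105/l_95 = 1 − 582/8269 = (7687)/8269 = 0.929617.

0.9296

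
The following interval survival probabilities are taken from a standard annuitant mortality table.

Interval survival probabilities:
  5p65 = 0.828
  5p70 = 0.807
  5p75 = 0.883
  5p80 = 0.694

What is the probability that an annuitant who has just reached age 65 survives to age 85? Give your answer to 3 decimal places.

0.409

20p65 = 0.828 × 0.807 × 0.883 × 0.694.
= 0.409472.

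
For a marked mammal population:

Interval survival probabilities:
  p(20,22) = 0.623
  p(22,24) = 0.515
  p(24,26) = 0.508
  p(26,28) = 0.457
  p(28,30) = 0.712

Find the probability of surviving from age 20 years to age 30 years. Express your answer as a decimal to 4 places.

0.0530

P(survive 20→30) = 0.623 × 0.515 × 0.508 × 0.457 × 0.712.
= 0.053034.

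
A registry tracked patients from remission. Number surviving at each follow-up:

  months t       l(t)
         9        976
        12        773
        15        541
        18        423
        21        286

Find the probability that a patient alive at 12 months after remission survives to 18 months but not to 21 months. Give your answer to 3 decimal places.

0.177

This is the probability of reaching 18 but not 21, conditional on being alive at 12: (l(18) − l(21)) / l(12).
= (423 − 286) / 773 = 137 / 773 = 0.177232.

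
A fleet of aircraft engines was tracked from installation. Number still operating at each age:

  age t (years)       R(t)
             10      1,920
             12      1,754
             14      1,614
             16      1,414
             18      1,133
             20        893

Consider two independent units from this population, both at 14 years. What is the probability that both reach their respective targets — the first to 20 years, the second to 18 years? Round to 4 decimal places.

0.3884

p₁ = R(20)/R(14) = 893/1,614 = 0.553284; p₂ = R(18)/R(14) = 1,133/1,614 = 0.701983.
P(both) = p₁ × p₂ = 0.553284 × 0.701983 = 0.388396.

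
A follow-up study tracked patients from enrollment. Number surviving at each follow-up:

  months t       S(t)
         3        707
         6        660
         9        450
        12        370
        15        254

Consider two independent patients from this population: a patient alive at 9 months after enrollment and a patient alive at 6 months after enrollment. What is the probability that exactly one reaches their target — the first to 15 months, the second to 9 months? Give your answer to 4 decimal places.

0.4766

p₁ = S(15)/S(9) = 254/450 = 0.564444; p₂ = S(9)/S(6) = 450/660 = 0.681818.
P(exactly one) = p₁(1−p₂) + (1−p₁)p₂ = 0.179596 + 0.296970 = 0.476566.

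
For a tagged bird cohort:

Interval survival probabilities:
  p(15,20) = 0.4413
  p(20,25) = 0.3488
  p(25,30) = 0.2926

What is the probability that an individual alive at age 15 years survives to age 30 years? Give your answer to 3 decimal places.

0.045

Chaining the interval survival probabilities: 0.4413 × 0.3488 × 0.2926.
= 0.045039.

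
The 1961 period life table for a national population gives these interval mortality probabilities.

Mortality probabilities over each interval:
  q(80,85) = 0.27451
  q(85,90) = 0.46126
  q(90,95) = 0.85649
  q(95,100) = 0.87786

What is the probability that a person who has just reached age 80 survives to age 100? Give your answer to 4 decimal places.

P(survive 80→100) = (1 − 0.27451) × (1 − 0.46126) × (1 − 0.85649) × (1 − 0.87786).
= 0.72549 × 0.53874 × 0.14351 × 0.12214 = 0.006851.

0.0069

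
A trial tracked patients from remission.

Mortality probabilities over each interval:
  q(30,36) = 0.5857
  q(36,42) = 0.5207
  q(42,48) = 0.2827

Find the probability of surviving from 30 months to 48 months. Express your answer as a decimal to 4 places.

The overall survival probability is (1 − 0.5857) × (1 − 0.5207) × (1 − 0.2827).
= 0.4143 × 0.4793 × 0.7173 = 0.142437.

0.1424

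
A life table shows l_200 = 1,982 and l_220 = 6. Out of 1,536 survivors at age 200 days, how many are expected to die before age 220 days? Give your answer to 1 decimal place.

The relevant probability is 1 − 6/1,982 = 0.996973.
Expected number = 1,536 × 0.996973 = 1531.4.

1531.4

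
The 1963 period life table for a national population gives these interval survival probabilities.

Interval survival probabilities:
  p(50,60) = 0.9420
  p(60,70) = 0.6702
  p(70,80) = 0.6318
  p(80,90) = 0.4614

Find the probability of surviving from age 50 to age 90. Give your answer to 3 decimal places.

P(survive 50→90) = 0.9420 × 0.6702 × 0.6318 × 0.4614.
= 0.184040.

0.184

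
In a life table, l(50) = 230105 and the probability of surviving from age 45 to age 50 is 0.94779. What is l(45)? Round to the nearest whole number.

242781

l(45) = l(50) / p = 230105 / 0.94779 = 242781.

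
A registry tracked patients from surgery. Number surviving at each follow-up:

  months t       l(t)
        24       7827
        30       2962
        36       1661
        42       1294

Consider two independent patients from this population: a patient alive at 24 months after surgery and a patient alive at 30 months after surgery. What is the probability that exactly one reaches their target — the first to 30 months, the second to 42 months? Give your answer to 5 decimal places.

0.48465

p₁ = l(30)/l(24) = 2962/7827 = 0.378434; p₂ = l(42)/l(30) = 1294/2962 = 0.436867.
P(exactly one) = p₁(1−p₂) + (1−p₁)p₂ = 0.213109 + 0.271542 = 0.484650.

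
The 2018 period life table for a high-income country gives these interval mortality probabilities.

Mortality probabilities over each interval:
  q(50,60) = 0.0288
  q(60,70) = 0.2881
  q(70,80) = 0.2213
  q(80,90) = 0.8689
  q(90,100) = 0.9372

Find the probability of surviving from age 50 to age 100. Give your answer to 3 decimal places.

Chaining the interval survival probabilities: (1 − 0.0288) × (1 − 0.2881) × (1 − 0.2213) × (1 − 0.8689) × (1 − 0.9372).
= 0.9712 × 0.7119 × 0.7787 × 0.1311 × 0.0628 = 0.004433.

0.004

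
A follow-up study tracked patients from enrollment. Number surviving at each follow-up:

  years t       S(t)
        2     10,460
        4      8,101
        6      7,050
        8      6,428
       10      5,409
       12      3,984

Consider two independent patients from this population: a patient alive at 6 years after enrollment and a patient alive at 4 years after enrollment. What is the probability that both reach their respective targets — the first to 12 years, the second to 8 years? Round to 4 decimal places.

p₁ = S(12)/S(6) = 3,984/7,050 = 0.565106; p₂ = S(8)/S(4) = 6,428/8,101 = 0.793482.
P(both) = p₁ × p₂ = 0.565106 × 0.793482 = 0.448401.

0.4484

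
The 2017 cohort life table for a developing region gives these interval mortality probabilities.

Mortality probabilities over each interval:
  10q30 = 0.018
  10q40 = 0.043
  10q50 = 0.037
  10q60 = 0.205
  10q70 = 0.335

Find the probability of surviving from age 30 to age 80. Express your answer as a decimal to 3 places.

0.478

50p30 = (1 − 0.018) × (1 − 0.043) × (1 − 0.037) × (1 − 0.205) × (1 − 0.335).
= 0.982 × 0.957 × 0.963 × 0.795 × 0.665 = 0.478452.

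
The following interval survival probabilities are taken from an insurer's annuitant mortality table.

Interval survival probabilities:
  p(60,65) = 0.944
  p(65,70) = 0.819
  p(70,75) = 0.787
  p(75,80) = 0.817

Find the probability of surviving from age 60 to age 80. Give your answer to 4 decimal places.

0.4971

P(survive 60→80) = 0.944 × 0.819 × 0.787 × 0.817.
= 0.497110.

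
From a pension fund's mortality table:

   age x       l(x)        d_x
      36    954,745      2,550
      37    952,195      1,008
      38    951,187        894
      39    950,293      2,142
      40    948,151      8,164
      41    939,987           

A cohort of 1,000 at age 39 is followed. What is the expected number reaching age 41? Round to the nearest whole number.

989

The relevant probability is 939,987/950,293 = 0.989155.
Expected number = 1,000 × 0.989155 = 989.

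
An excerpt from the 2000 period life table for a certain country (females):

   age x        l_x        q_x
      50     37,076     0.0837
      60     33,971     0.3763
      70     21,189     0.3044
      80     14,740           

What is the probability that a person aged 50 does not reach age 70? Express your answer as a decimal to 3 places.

0.428

P(die before 70 | alive at 50) = 1 − l_70/l_50 = 1 − 21,189/37,076 = (15,887)/37,076 = 0.428498.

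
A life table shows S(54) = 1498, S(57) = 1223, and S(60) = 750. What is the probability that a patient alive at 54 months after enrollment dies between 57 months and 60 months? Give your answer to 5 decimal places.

This is the probability of reaching 57 but not 60, conditional on being alive at 54: (S(57) − S(60)) / S(54).
= (1223 − 750) / 1498 = 473 / 1498 = 0.315754.

0.31575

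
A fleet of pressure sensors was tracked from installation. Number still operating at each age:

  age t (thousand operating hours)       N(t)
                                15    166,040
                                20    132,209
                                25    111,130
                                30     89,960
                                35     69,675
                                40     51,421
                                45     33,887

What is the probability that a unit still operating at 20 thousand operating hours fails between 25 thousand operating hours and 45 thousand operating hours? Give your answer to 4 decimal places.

0.5842

This is the probability of reaching 25 but not 45, conditional on being operational at 20: (N(25) − N(45)) / N(20).
= (111,130 − 33,887) / 132,209 = 77,243 / 132,209 = 0.584249.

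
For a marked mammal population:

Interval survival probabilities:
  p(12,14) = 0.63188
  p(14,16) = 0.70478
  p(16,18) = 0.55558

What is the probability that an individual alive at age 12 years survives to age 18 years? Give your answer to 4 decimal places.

Chaining the interval survival probabilities: 0.63188 × 0.70478 × 0.55558.
= 0.247420.

0.2474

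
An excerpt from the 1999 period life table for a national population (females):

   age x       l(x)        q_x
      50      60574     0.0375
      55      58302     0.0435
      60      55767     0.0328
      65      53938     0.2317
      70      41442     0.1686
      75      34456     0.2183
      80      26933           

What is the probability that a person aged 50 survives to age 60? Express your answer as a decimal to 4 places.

0.9206

The conditional survival probability is l(60)/l(50) = 55767/60574 = 0.920643.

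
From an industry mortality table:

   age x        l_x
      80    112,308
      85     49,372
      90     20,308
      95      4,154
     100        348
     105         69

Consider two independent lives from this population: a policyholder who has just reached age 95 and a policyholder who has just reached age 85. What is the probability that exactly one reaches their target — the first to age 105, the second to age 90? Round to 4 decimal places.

0.4143

p₁ = l_105/l_95 = 69/4,154 = 0.016610; p₂ = l_90/l_85 = 20,308/49,372 = 0.411326.
P(exactly one) = p₁(1−p₂) + (1−p₁)p₂ = 0.009778 + 0.404494 = 0.414272.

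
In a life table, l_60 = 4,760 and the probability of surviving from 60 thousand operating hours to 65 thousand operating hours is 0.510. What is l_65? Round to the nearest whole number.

l_65 = l_60 × p = 4,760 × 0.510 = 2428.

2428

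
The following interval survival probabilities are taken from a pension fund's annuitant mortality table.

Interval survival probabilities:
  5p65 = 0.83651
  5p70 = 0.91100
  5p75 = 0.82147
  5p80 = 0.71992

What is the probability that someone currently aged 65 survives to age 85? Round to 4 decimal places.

20p65 = 0.83651 × 0.91100 × 0.82147 × 0.71992.
= 0.450677.

0.4507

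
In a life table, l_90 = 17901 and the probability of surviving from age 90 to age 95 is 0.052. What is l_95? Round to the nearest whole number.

931

l_95 = l_90 × p = 17901 × 0.052 = 931.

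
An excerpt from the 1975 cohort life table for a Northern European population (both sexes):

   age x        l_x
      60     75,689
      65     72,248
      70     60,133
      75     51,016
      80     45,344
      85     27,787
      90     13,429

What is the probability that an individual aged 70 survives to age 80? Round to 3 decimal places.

We want 10p70 = l_80/l_70.
The conditional survival probability is l_80/l_70 = 45,344/60,133 = 0.754062.

0.754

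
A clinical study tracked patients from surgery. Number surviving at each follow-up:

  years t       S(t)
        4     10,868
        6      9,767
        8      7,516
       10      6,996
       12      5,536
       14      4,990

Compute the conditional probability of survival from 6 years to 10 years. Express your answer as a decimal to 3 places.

0.716

The conditional survival probability is S(10)/S(6) = 6,996/9,767 = 0.716290.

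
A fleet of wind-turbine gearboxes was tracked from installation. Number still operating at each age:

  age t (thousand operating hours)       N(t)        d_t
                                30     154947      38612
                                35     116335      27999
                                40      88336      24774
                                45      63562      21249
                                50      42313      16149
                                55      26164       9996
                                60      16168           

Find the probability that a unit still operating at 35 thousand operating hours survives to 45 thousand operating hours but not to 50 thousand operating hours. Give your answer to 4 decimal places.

0.1827

This is the probability of reaching 45 but not 50, conditional on being operational at 35: (N(45) − N(50)) / N(35).
= (63562 − 42313) / 116335 = 21249 / 116335 = 0.182654.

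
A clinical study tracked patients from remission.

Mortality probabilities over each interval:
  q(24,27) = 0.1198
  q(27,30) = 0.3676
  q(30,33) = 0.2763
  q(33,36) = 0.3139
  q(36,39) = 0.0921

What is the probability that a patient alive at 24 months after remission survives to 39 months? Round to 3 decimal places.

Chaining the interval survival probabilities: (1 − 0.1198) × (1 − 0.3676) × (1 − 0.2763) × (1 − 0.3139) × (1 − 0.0921).
= 0.8802 × 0.6324 × 0.7237 × 0.6861 × 0.9079 = 0.250933.

0.251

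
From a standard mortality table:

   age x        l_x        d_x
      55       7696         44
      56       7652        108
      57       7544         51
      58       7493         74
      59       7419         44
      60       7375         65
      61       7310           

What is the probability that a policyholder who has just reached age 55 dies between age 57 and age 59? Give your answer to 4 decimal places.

We want 2|2q55 = (l_57 − l_59)/l_55.
This is the probability of reaching 57 but not 59, conditional on being alive at 55: (l_57 − l_59) / l_55.
= (7544 − 7419) / 7696 = 125 / 7696 = 0.016242.

0.0162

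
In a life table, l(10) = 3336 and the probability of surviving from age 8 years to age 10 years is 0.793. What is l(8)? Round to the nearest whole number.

4207

l(8) = l(10) / p = 3336 / 0.793 = 4207.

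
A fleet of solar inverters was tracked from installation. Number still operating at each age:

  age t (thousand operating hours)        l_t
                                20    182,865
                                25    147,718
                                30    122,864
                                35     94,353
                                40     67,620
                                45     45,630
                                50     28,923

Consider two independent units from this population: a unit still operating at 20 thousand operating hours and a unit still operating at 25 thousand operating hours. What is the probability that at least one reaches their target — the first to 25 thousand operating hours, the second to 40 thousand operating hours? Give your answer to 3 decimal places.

0.896

p₁ = l_25/l_20 = 147,718/182,865 = 0.807798; p₂ = l_40/l_25 = 67,620/147,718 = 0.457764.
P(at least one) = 1 − (1−p₁)(1−p₂) = 1 − 0.192202 × 0.542236 = 0.895781.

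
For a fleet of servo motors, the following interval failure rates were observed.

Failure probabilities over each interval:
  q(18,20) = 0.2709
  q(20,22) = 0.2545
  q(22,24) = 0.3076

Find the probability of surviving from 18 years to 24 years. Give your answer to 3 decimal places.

0.376

P(survive 18→24) = (1 − 0.2709) × (1 − 0.2545) × (1 − 0.3076).
= 0.7291 × 0.7455 × 0.6924 = 0.376350.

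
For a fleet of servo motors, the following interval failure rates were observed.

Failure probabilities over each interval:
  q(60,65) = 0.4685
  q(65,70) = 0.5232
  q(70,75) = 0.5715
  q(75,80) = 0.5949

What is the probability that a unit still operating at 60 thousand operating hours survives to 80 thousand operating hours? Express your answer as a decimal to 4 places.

0.0440

Survival from 60 to 80 is the product of surviving each interval: (1 − 0.4685) × (1 − 0.5232) × (1 − 0.5715) × (1 − 0.5949).
= 0.5315 × 0.4768 × 0.4285 × 0.4051 = 0.043990.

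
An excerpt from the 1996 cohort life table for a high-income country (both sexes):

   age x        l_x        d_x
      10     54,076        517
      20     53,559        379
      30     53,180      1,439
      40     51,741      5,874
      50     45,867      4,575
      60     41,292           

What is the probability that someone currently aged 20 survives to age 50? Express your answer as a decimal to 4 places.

We want 30p20 = l_50/l_20.
The conditional survival probability is l_50/l_20 = 45,867/53,559 = 0.856383.

0.8564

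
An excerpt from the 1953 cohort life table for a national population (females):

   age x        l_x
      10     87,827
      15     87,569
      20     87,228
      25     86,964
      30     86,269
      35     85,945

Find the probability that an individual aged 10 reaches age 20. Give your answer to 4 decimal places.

We want 10p10 = l_20/l_10.
The conditional survival probability is l_20/l_10 = 87,228/87,827 = 0.993180.

0.9932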